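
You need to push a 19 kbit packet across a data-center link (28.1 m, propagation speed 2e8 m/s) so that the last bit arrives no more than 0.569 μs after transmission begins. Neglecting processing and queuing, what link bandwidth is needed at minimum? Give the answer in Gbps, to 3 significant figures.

44.3 Gbps

Propagation delay = 28.1 / 200000000 = 0.1405 μs.
Transmission budget = 0.569 − 0.1405 = 0.4285 μs.
R ≥ L / t_tx = 19000 bits / 4.285e-07 s = 44.3 Gbps.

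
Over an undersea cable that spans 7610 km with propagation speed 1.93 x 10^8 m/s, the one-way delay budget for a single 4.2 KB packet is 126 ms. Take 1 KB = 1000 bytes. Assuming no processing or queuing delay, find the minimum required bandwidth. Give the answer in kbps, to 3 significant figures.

388 kbps

L = 33600 bits.
Propagation delay = 7610000 / 193000000 = 39.4301 ms.
Transmission budget = 126 − 39.4301 = 86.5699 ms.
R ≥ L / t_tx = 33600 bits / 0.0865699 s = 388 kbps.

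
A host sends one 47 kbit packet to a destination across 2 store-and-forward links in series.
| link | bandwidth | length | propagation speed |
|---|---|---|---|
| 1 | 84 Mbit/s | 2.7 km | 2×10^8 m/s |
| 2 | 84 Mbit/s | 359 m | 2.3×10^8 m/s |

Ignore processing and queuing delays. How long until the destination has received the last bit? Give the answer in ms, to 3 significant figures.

L = 47000 bits.
Transmission delay per hop = L/R = 47000/84000000 = 0.559524 ms; 2 hops → 1.11905 ms.
Propagation delays (d/s per hop): 0.0135, 0.00156087 ms; sum = 0.0150609 ms.
End-to-end = 1.13 ms.

1.13 ms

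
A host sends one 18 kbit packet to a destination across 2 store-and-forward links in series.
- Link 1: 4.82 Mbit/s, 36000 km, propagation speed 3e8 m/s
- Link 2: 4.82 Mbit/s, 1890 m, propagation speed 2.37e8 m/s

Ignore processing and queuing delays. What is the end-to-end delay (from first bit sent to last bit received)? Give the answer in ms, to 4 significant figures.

L = 18000 bits.
Transmission delay per hop = L/R = 18000/4820000 = 3.73444 ms; 2 hops → 7.46888 ms.
Propagation delays (d/s per hop): 120, 0.00797468 ms; sum = 120.008 ms.
End-to-end = 127.5 ms.

127.5 ms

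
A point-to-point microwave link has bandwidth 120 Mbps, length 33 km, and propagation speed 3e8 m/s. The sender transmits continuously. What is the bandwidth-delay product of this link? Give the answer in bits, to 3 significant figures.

13200 bits

Propagation delay = 33000 / 300000000 = 0.00011 s.
BDP = R × t_prop = 120000000 × 0.00011 = 13200 bits.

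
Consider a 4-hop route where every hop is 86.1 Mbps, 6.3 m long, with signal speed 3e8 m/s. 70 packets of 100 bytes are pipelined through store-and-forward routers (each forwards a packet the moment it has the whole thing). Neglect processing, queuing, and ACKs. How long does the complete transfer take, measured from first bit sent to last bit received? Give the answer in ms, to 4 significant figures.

0.6784 ms

Per-hop transmission t_tx = L/R = 800/86100000 = 0.00929152 ms.
Per-hop propagation t_prop = 6.3/300000000 = 2.1e-05 ms.
Pipeline fill: first packet needs 4·t_tx to clear all hops; remaining 69 packets each add one t_tx.
Total = (4+70-1)·t_tx + 4·t_prop = 73·0.00929152 + 4·2.1e-05 = 0.6784 ms.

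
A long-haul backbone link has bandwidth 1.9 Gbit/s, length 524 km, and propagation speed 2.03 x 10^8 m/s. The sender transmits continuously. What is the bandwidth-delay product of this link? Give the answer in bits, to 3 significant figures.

4900000 bits

Propagation delay = 524000 / 2.03e+08 = 0.00258128 s.
BDP = R × t_prop = 1900000000 × 0.00258128 = 4904430 bits.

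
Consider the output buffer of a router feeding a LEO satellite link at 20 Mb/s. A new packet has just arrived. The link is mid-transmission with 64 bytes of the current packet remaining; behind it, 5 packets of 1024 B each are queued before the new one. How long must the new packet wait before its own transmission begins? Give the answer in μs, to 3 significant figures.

2070 μs

Each queued packet: L/R = 8192/20000000 = 409.6 μs.
5 queued → 2048 μs.
Plus remaining 512 bits of current packet: 25.6 μs.
Queuing delay = 2070 μs.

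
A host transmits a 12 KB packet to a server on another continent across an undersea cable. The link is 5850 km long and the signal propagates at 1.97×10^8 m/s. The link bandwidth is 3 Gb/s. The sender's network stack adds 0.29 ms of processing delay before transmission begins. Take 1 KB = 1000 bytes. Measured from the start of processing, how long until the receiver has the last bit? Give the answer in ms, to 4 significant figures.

L = 96000 bits.
Transmission delay = L/R = 96000 / 3000000000 = 0.032 ms.
Propagation delay = d/s = 5850000 m / 197000000 m/s = 29.6954 ms.
Plus processing delay 0.29 ms = 0.29 ms.
Total = 30.02 ms.

30.02 ms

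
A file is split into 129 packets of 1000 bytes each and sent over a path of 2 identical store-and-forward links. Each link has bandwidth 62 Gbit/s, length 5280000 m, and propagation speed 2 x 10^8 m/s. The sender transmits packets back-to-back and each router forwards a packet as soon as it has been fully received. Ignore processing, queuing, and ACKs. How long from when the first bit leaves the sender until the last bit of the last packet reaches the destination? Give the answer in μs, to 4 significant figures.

Per-hop transmission t_tx = L/R = 8000/62000000000 = 0.129032 μs.
Per-hop propagation t_prop = 5280000/200000000 = 26400 μs.
Pipeline fill: first packet needs 2·t_tx to clear all hops; remaining 128 packets each add one t_tx.
Total = (2+129-1)·t_tx + 2·t_prop = 130·0.129032 + 2·26400 = 52820 μs.

52820 μs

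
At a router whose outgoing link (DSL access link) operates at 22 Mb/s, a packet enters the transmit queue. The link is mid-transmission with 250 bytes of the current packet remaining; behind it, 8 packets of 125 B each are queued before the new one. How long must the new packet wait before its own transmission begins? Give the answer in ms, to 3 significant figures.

0.455 ms

Each queued packet: L/R = 1000/22000000 = 0.0454545 ms.
8 queued → 0.363636 ms.
Plus remaining 2000 bits of current packet: 0.0909091 ms.
Queuing delay = 0.455 ms.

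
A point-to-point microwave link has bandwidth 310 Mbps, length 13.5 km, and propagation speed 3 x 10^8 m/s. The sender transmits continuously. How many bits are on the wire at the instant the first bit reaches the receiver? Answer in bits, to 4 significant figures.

13950 bits

Propagation delay = 13500 / 300000000 = 4.5e-05 s.
BDP = R × t_prop = 310000000 × 4.5e-05 = 13950 bits.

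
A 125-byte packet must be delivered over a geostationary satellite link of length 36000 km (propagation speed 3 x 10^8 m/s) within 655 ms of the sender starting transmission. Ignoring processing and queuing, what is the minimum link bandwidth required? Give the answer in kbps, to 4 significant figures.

1.869 kbps

L = 1000 bits.
Propagation delay = 36000000 / 300000000 = 120 ms.
Transmission budget = 655 − 120 = 535 ms.
R ≥ L / t_tx = 1000 bits / 0.535 s = 1.869 kbps.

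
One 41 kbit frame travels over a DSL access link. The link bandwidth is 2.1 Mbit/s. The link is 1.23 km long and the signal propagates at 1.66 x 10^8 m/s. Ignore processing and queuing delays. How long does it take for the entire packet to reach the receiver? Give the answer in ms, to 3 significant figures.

L = 41000 bits.
Transmission delay = L/R = 41000 / 2100000 = 19.5238 ms.
Propagation delay = d/s = 1230 m / 166000000 m/s = 0.00740964 ms.
Total = 19.5 ms.

19.5 ms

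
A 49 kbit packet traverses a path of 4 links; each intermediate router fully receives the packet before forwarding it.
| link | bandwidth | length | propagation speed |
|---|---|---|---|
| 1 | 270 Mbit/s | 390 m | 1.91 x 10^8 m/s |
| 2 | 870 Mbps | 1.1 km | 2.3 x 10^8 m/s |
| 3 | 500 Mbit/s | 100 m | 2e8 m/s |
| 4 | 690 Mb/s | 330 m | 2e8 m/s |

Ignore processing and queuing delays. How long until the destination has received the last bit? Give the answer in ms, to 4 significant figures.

L = 49000 bits.
Transmission delays (L/R per hop): 0.181481, 0.0563218, 0.098, 0.0710145 ms; sum = 0.406818 ms.
Propagation delays (d/s per hop): 0.00204188, 0.00478261, 0.0005, 0.00165 ms; sum = 0.00897449 ms.
End-to-end = 0.4158 ms.

0.4158 ms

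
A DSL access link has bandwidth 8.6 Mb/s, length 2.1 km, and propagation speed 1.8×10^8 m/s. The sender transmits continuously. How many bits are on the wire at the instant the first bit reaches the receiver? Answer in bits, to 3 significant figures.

Propagation delay = 2100 / 180000000 = 1.16667e-05 s.
BDP = R × t_prop = 8600000 × 1.16667e-05 = 100.333 bits.

100 bits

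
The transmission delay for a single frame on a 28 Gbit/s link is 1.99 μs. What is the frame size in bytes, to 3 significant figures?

L = R × t_tx = 28000000000 b/s × 1.99e-06 s = 55720 bits.
In bytes: 55720 / 8 = 6970 bytes.

6970 bytes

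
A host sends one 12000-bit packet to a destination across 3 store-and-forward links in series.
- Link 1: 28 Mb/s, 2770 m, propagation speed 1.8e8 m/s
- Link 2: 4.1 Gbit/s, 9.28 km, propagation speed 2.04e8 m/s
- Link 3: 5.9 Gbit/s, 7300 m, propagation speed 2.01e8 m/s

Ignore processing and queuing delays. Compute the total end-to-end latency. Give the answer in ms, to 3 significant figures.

0.531 ms

Transmission delays (L/R per hop): 0.428571, 0.00292683, 0.0020339 ms; sum = 0.433532 ms.
Propagation delays (d/s per hop): 0.0153889, 0.0454902, 0.0363184 ms; sum = 0.0971975 ms.
End-to-end = 0.531 ms.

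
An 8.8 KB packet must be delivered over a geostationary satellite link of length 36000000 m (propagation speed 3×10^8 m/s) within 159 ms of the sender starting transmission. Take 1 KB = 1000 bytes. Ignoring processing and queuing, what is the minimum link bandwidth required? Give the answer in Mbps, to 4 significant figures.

1.805 Mbps

L = 70400 bits.
Propagation delay = 36000000 / 300000000 = 120 ms.
Transmission budget = 159 − 120 = 39 ms.
R ≥ L / t_tx = 70400 bits / 0.039 s = 1.805 Mbps.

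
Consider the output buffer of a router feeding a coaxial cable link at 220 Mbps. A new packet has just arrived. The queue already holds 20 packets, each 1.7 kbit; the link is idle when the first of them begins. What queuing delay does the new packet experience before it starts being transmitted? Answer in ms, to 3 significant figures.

0.155 ms

Each queued packet: L/R = 1700/220000000 = 0.00772727 ms.
20 queued → 0.154545 ms.
Queuing delay = 0.155 ms.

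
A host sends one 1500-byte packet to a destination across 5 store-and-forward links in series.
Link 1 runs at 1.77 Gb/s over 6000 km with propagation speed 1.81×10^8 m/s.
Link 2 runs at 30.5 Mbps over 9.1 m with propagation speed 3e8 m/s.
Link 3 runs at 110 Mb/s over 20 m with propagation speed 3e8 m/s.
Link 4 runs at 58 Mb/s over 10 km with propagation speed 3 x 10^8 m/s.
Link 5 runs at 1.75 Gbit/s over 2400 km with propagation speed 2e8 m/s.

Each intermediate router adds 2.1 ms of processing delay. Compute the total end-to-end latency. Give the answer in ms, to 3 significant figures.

54.3 ms

L = 1500 × 8 = 12000 bits.
Transmission delays (L/R per hop): 0.00677966, 0.393443, 0.109091, 0.206897, 0.00685714 ms; sum = 0.723067 ms.
Propagation delays (d/s per hop): 33.1492, 3.03333e-05, 6.66667e-05, 0.0333333, 12 ms; sum = 45.1826 ms.
Processing at 4 router(s): 4 × 2.1 ms = 8.4 ms.
End-to-end = 54.3 ms.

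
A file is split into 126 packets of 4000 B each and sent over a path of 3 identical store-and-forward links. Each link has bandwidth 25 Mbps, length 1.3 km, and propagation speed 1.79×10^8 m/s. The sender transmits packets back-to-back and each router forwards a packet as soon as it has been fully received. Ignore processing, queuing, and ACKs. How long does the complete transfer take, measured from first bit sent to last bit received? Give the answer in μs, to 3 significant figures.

164000 μs

Per-hop transmission t_tx = L/R = 32000/25000000 = 1280 μs.
Per-hop propagation t_prop = 1300/179000000 = 7.26257 μs.
Pipeline fill: first packet needs 3·t_tx to clear all hops; remaining 125 packets each add one t_tx.
Total = (3+126-1)·t_tx + 3·t_prop = 128·1280 + 3·7.26257 = 164000 μs.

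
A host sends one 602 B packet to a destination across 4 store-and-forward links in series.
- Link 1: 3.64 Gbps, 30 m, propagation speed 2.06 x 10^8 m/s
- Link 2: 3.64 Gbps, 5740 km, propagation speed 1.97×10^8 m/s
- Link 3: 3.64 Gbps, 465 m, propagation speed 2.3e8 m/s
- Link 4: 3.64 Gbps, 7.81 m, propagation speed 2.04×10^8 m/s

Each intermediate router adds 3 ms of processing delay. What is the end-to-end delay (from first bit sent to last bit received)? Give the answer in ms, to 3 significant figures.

38.1 ms

L = 602 × 8 = 4816 bits.
Transmission delay per hop = L/R = 4816/3640000000 = 0.00132308 ms; 4 hops → 0.00529231 ms.
Propagation delays (d/s per hop): 0.000145631, 29.1371, 0.00202174, 3.82843e-05 ms; sum = 29.1393 ms.
Processing at 3 router(s): 3 × 3 ms = 9 ms.
End-to-end = 38.1 ms.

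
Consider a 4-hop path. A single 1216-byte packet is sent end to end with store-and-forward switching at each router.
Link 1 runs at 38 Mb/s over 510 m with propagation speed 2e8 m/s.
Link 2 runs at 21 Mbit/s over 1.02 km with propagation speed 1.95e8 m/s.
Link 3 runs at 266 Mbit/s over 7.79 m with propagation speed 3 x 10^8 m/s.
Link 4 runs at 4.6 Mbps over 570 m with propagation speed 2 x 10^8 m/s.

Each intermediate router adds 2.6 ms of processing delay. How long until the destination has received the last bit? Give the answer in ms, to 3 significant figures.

L = 1216 × 8 = 9728 bits.
Transmission delays (L/R per hop): 0.256, 0.463238, 0.0365714, 2.11478 ms; sum = 2.87059 ms.
Propagation delays (d/s per hop): 0.00255, 0.00523077, 2.59667e-05, 0.00285 ms; sum = 0.0106567 ms.
Processing at 3 router(s): 3 × 2.6 ms = 7.8 ms.
End-to-end = 10.7 ms.

10.7 ms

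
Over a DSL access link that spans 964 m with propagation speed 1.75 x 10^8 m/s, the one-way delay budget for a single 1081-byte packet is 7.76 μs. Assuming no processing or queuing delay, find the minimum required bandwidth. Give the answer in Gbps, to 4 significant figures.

L = 8648 bits.
Propagation delay = 964 / 175000000 = 5.50857 μs.
Transmission budget = 7.76 − 5.50857 = 2.25143 μs.
R ≥ L / t_tx = 8648 bits / 2.25143e-06 s = 3.841 Gbps.

3.841 Gbps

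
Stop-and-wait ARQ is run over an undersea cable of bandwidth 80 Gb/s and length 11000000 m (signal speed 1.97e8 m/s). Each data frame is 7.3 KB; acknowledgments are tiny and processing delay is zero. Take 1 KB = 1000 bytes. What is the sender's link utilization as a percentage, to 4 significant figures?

0.0006537 %

t_tx = L/R = 58400/80000000000 = 7.3e-07 s.
t_prop = 11000000/197000000 = 0.0558376 s; RTT = 0.111675 s.
Cycle = t_tx + RTT = 0.111676 s.
Utilization = t_tx / cycle = 7.3e-07/0.111676 = 0.0006537 %.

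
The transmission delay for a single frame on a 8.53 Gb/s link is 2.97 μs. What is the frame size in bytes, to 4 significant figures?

3167 bytes

L = R × t_tx = 8.53e+09 b/s × 2.97e-06 s = 25334.1 bits.
In bytes: 25334.1 / 8 = 3167 bytes.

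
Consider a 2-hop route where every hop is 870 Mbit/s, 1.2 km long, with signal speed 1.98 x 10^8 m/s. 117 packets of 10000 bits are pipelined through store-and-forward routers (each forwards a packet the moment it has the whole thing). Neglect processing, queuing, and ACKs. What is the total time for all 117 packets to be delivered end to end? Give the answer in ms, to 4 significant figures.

1.368 ms

Per-hop transmission t_tx = L/R = 10000/870000000 = 0.0114943 ms.
Per-hop propagation t_prop = 1200/198000000 = 0.00606061 ms.
Pipeline fill: first packet needs 2·t_tx to clear all hops; remaining 116 packets each add one t_tx.
Total = (2+117-1)·t_tx + 2·t_prop = 118·0.0114943 + 2·0.00606061 = 1.368 ms.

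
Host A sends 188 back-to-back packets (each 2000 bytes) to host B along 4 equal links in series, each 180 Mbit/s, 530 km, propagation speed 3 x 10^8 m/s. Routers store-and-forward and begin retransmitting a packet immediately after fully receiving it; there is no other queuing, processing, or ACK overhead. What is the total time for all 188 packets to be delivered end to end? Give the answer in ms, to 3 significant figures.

24.0 ms

Per-hop transmission t_tx = L/R = 16000/180000000 = 0.0888889 ms.
Per-hop propagation t_prop = 530000/300000000 = 1.76667 ms.
Pipeline fill: first packet needs 4·t_tx to clear all hops; remaining 187 packets each add one t_tx.
Total = (4+188-1)·t_tx + 4·t_prop = 191·0.0888889 + 4·1.76667 = 24.0 ms.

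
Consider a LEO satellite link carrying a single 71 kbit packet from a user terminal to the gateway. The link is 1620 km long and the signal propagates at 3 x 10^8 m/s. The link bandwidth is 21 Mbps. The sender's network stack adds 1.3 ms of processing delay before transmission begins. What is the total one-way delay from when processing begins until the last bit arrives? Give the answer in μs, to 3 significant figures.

L = 71000 bits.
Transmission delay = L/R = 71000 / 21000000 = 3380.95 μs.
Propagation delay = d/s = 1620000 m / 300000000 m/s = 5400 μs.
Plus processing delay 1.3 ms = 1300 μs.
Total = 10100 μs.

10100 μs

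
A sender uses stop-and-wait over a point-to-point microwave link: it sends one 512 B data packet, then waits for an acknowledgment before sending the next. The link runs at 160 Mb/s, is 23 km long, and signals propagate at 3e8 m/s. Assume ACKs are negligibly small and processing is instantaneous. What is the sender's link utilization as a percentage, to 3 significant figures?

14.3 %

t_tx = L/R = 4096/160000000 = 2.56e-05 s.
t_prop = 23000/300000000 = 7.66667e-05 s; RTT = 0.000153333 s.
Cycle = t_tx + RTT = 0.000178933 s.
Utilization = t_tx / cycle = 2.56e-05/0.000178933 = 14.3 %.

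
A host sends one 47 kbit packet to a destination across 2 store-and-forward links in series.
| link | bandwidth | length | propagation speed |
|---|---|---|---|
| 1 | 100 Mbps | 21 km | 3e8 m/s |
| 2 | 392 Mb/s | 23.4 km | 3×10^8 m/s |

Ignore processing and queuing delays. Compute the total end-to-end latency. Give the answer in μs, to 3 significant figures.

738 μs

L = 47000 bits.
Transmission delays (L/R per hop): 470, 119.898 μs; sum = 589.898 μs.
Propagation delays (d/s per hop): 70, 78 μs; sum = 148 μs.
End-to-end = 738 μs.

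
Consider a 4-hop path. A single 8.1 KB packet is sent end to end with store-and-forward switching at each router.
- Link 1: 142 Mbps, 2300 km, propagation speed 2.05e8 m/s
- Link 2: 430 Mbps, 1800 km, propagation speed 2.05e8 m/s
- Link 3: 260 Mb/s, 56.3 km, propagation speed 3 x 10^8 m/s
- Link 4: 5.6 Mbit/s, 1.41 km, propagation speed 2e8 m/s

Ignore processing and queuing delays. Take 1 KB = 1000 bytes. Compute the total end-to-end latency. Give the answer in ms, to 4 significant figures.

32.62 ms

L = 64800 bits.
Transmission delays (L/R per hop): 0.456338, 0.150698, 0.249231, 11.5714 ms; sum = 12.4277 ms.
Propagation delays (d/s per hop): 11.2195, 8.78049, 0.187667, 0.00705 ms; sum = 20.1947 ms.
End-to-end = 32.62 ms.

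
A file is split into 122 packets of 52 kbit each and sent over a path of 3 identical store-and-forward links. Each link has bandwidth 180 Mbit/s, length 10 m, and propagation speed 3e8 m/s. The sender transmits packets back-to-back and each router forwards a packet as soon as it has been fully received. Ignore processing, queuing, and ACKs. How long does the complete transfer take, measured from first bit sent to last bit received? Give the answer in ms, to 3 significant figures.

Per-hop transmission t_tx = L/R = 52000/180000000 = 0.288889 ms.
Per-hop propagation t_prop = 10/300000000 = 3.33333e-05 ms.
Pipeline fill: first packet needs 3·t_tx to clear all hops; remaining 121 packets each add one t_tx.
Total = (3+122-1)·t_tx + 3·t_prop = 124·0.288889 + 3·3.33333e-05 = 35.8 ms.

35.8 ms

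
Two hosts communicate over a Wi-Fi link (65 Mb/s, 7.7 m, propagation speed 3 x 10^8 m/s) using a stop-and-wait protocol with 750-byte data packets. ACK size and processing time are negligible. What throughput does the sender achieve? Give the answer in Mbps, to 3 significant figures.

t_tx = L/R = 6000/65000000 = 9.23077e-05 s.
t_prop = 7.7/300000000 = 2.56667e-08 s; RTT = 5.13333e-08 s.
Cycle = t_tx + RTT = 9.2359e-05 s.
Throughput = L / cycle = 6000 / 9.2359e-05 = 65.0 Mbps.

65.0 Mbps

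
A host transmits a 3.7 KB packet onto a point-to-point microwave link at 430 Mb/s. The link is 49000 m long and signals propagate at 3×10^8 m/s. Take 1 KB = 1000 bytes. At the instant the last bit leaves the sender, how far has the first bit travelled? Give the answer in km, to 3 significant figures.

20.7 km

t_tx = L/R = 29600/430000000 = 6.88372e-05 s.
Distance = s × t_tx = 300000000 × 6.88372e-05 = 20.7 km.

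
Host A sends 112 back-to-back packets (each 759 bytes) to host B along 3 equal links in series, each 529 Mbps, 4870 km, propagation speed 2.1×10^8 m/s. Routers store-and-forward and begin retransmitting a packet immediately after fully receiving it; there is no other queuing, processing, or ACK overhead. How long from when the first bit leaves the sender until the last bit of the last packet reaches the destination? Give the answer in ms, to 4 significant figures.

70.88 ms

Per-hop transmission t_tx = L/R = 6072/529000000 = 0.0114783 ms.
Per-hop propagation t_prop = 4870000/210000000 = 23.1905 ms.
Pipeline fill: first packet needs 3·t_tx to clear all hops; remaining 111 packets each add one t_tx.
Total = (3+112-1)·t_tx + 3·t_prop = 114·0.0114783 + 3·23.1905 = 70.88 ms.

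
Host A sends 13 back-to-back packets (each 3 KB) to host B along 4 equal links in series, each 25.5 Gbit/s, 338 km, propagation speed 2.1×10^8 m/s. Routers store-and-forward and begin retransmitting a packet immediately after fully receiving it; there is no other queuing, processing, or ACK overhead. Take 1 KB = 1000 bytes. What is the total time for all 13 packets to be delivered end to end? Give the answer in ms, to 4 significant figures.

Per-hop transmission t_tx = L/R = 24000/25500000000 = 0.000941176 ms.
Per-hop propagation t_prop = 338000/210000000 = 1.60952 ms.
Pipeline fill: first packet needs 4·t_tx to clear all hops; remaining 12 packets each add one t_tx.
Total = (4+13-1)·t_tx + 4·t_prop = 16·0.000941176 + 4·1.60952 = 6.453 ms.

6.453 ms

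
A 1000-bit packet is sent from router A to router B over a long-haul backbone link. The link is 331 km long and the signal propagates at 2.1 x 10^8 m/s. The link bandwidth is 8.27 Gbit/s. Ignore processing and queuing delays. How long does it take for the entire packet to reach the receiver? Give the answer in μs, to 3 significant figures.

1580 μs

Transmission delay = L/R = 1000 / 8270000000 = 0.120919 μs.
Propagation delay = d/s = 331000 m / 210000000 m/s = 1576.19 μs.
Total = 1580 μs.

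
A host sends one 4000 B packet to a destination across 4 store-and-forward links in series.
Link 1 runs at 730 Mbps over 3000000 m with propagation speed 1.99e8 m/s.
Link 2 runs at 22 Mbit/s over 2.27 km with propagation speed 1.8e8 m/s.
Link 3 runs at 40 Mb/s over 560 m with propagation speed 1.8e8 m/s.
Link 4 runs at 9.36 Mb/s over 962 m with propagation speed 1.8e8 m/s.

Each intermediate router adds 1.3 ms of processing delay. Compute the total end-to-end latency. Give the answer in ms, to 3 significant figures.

L = 4000 × 8 = 32000 bits.
Transmission delays (L/R per hop): 0.0438356, 1.45455, 0.8, 3.4188 ms; sum = 5.71718 ms.
Propagation delays (d/s per hop): 15.0754, 0.0126111, 0.00311111, 0.00534444 ms; sum = 15.0964 ms.
Processing at 3 router(s): 3 × 1.3 ms = 3.9 ms.
End-to-end = 24.7 ms.

24.7 ms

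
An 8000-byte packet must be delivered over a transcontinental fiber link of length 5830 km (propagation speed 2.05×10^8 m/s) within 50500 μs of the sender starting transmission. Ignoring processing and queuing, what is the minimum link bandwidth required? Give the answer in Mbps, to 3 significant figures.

L = 64000 bits.
Propagation delay = 5830000 / 2.05e+08 = 28439 μs.
Transmission budget = 50500 − 28439 = 22061 μs.
R ≥ L / t_tx = 64000 bits / 0.022061 s = 2.90 Mbps.

2.90 Mbps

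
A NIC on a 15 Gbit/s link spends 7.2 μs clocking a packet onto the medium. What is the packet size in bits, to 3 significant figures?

L = R × t_tx = 15000000000 b/s × 7.2e-06 s = 108000 bits.

108000 bits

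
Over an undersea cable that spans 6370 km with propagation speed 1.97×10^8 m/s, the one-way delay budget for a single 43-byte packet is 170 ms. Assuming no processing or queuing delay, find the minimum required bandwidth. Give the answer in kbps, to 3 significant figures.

2.50 kbps

L = 344 bits.
Propagation delay = 6370000 / 197000000 = 32.335 ms.
Transmission budget = 170 − 32.335 = 137.665 ms.
R ≥ L / t_tx = 344 bits / 0.137665 s = 2.50 kbps.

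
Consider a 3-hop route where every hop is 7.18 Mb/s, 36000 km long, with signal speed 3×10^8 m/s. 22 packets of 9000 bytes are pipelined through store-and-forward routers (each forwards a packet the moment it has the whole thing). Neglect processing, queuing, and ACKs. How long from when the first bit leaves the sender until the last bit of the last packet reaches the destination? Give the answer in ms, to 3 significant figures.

601 ms

Per-hop transmission t_tx = L/R = 72000/7180000 = 10.0279 ms.
Per-hop propagation t_prop = 36000000/300000000 = 120 ms.
Pipeline fill: first packet needs 3·t_tx to clear all hops; remaining 21 packets each add one t_tx.
Total = (3+22-1)·t_tx + 3·t_prop = 24·10.0279 + 3·120 = 601 ms.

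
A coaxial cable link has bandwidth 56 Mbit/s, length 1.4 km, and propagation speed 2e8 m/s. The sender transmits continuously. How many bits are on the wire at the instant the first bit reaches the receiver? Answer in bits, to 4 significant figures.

Propagation delay = 1400 / 200000000 = 7e-06 s.
BDP = R × t_prop = 56000000 × 7e-06 = 392 bits.

392.0 bits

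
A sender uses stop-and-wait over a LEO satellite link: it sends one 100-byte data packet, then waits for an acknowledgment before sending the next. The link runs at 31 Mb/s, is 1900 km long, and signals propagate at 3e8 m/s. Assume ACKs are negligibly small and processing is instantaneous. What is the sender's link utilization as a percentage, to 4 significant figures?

t_tx = L/R = 800/31000000 = 2.58065e-05 s.
t_prop = 1900000/300000000 = 0.00633333 s; RTT = 0.0126667 s.
Cycle = t_tx + RTT = 0.0126925 s.
Utilization = t_tx / cycle = 2.58065e-05/0.0126925 = 0.2033 %.

0.2033 %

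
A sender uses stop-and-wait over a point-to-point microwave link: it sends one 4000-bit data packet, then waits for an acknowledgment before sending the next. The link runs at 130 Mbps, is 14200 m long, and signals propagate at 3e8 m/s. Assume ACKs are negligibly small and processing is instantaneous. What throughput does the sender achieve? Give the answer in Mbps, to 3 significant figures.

31.9 Mbps

t_tx = L/R = 4000/130000000 = 3.07692e-05 s.
t_prop = 14200/300000000 = 4.73333e-05 s; RTT = 9.46667e-05 s.
Cycle = t_tx + RTT = 0.000125436 s.
Throughput = L / cycle = 4000 / 0.000125436 = 31.9 Mbps.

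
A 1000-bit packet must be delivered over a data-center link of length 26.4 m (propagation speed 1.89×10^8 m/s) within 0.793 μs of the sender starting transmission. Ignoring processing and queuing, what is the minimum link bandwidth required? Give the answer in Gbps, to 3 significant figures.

1.53 Gbps

Propagation delay = 26.4 / 189000000 = 0.139683 μs.
Transmission budget = 0.793 − 0.139683 = 0.653317 μs.
R ≥ L / t_tx = 1000 bits / 6.53317e-07 s = 1.53 Gbps.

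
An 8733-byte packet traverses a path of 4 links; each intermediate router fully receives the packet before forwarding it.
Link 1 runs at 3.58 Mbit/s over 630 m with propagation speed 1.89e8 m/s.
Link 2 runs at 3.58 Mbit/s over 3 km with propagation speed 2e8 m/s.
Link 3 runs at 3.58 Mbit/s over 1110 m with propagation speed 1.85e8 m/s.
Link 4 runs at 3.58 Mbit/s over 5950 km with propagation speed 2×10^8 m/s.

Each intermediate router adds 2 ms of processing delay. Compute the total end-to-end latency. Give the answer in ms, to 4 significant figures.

113.8 ms

L = 8733 × 8 = 69864 bits.
Transmission delay per hop = L/R = 69864/3580000 = 19.5151 ms; 4 hops → 78.0603 ms.
Propagation delays (d/s per hop): 0.00333333, 0.015, 0.006, 29.75 ms; sum = 29.7743 ms.
Processing at 3 router(s): 3 × 2 ms = 6 ms.
End-to-end = 113.8 ms.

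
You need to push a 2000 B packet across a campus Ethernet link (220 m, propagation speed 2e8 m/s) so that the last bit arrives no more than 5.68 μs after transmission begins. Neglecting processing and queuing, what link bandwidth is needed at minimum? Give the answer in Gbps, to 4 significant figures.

L = 16000 bits.
Propagation delay = 220 / 200000000 = 1.1 μs.
Transmission budget = 5.68 − 1.1 = 4.58 μs.
R ≥ L / t_tx = 16000 bits / 4.58e-06 s = 3.493 Gbps.

3.493 Gbps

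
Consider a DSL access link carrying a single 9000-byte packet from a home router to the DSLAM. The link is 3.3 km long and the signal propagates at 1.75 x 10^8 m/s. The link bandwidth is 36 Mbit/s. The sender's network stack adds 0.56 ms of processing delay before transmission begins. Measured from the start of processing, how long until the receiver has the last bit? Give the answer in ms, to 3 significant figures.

2.58 ms

L = 9000 × 8 = 72000 bits.
Transmission delay = L/R = 72000 / 36000000 = 2 ms.
Propagation delay = d/s = 3300 m / 175000000 m/s = 0.0188571 ms.
Plus processing delay 0.56 ms = 0.56 ms.
Total = 2.58 ms.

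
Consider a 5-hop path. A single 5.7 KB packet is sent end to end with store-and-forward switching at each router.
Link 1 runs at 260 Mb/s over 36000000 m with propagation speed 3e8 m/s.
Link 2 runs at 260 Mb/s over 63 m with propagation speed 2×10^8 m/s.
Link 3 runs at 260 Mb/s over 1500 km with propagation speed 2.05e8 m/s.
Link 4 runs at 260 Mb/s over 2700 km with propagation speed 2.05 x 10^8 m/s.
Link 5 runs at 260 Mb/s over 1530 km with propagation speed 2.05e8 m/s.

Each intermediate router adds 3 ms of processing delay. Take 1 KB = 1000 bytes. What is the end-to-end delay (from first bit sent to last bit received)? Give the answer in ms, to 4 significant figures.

160.8 ms

L = 45600 bits.
Transmission delay per hop = L/R = 45600/260000000 = 0.175385 ms; 5 hops → 0.876923 ms.
Propagation delays (d/s per hop): 120, 0.000315, 7.31707, 13.1707, 7.46341 ms; sum = 147.952 ms.
Processing at 4 router(s): 4 × 3 ms = 12 ms.
End-to-end = 160.8 ms.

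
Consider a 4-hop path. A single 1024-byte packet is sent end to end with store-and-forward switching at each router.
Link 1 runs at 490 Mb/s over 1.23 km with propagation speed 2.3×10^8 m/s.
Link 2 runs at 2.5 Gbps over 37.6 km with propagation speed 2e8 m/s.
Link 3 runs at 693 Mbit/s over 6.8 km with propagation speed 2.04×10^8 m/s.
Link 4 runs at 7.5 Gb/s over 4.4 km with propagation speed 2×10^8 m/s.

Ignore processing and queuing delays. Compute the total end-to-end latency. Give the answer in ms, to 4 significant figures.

0.2816 ms

L = 1024 × 8 = 8192 bits.
Transmission delays (L/R per hop): 0.0167184, 0.0032768, 0.0118211, 0.00109227 ms; sum = 0.0329085 ms.
Propagation delays (d/s per hop): 0.00534783, 0.188, 0.0333333, 0.022 ms; sum = 0.248681 ms.
End-to-end = 0.2816 ms.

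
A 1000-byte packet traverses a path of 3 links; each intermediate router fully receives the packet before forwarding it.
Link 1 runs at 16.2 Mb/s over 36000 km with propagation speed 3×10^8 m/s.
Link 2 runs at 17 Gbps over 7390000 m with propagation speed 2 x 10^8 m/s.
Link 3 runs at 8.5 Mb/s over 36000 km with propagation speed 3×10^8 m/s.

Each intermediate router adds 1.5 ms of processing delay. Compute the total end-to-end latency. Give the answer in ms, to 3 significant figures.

L = 1000 × 8 = 8000 bits.
Transmission delays (L/R per hop): 0.493827, 0.000470588, 0.941176 ms; sum = 1.43547 ms.
Propagation delays (d/s per hop): 120, 36.95, 120 ms; sum = 276.95 ms.
Processing at 2 router(s): 2 × 1.5 ms = 3 ms.
End-to-end = 281 ms.

281 ms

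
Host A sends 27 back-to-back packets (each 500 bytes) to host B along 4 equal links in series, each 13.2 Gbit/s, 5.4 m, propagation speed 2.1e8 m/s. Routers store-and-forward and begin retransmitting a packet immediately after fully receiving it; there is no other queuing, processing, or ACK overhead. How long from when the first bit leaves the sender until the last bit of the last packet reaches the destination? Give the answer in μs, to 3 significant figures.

9.19 μs

Per-hop transmission t_tx = L/R = 4000/13200000000 = 0.30303 μs.
Per-hop propagation t_prop = 5.4/210000000 = 0.0257143 μs.
Pipeline fill: first packet needs 4·t_tx to clear all hops; remaining 26 packets each add one t_tx.
Total = (4+27-1)·t_tx + 4·t_prop = 30·0.30303 + 4·0.0257143 = 9.19 μs.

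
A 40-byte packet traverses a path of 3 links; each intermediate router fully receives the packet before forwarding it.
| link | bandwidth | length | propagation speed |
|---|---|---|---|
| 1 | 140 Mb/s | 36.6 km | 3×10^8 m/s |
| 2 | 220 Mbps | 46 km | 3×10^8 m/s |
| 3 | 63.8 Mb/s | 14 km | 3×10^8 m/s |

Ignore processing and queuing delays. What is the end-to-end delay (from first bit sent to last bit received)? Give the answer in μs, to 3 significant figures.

331 μs

L = 40 × 8 = 320 bits.
Transmission delays (L/R per hop): 2.28571, 1.45455, 5.01567 μs; sum = 8.75593 μs.
Propagation delays (d/s per hop): 122, 153.333, 46.6667 μs; sum = 322 μs.
End-to-end = 331 μs.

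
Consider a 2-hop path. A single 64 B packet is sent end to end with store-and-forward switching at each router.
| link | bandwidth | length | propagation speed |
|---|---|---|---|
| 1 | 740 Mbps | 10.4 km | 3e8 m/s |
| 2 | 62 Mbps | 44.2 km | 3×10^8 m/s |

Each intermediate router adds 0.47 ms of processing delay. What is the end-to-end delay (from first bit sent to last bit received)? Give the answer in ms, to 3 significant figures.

0.661 ms

L = 64 × 8 = 512 bits.
Transmission delays (L/R per hop): 0.000691892, 0.00825806 ms; sum = 0.00894996 ms.
Propagation delays (d/s per hop): 0.0346667, 0.147333 ms; sum = 0.182 ms.
Processing at 1 router(s): 1 × 0.47 ms = 0.47 ms.
End-to-end = 0.661 ms.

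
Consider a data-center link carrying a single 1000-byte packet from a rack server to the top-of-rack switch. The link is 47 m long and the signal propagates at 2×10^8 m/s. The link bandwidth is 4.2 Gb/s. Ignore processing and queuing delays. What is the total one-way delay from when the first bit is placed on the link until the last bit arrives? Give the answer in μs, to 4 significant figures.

L = 1000 × 8 = 8000 bits.
Transmission delay = L/R = 8000 / 4200000000 = 1.90476 μs.
Propagation delay = d/s = 47 m / 200000000 m/s = 0.235 μs.
Total = 2.140 μs.

2.140 μs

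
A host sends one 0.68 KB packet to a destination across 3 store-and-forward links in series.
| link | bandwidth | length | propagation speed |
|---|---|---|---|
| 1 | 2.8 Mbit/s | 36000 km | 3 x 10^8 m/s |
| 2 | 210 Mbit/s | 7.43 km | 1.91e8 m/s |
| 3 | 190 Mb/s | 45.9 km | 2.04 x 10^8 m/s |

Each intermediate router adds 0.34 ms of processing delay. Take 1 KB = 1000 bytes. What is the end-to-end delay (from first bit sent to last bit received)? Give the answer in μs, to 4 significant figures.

122900 μs

L = 5440 bits.
Transmission delays (L/R per hop): 1942.86, 25.9048, 28.6316 μs; sum = 1997.39 μs.
Propagation delays (d/s per hop): 120000, 38.9005, 225 μs; sum = 120264 μs.
Processing at 2 router(s): 2 × 0.34 ms = 680 μs.
End-to-end = 122900 μs.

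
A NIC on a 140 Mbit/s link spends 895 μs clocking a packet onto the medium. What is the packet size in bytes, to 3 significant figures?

L = R × t_tx = 140000000 b/s × 0.000895 s = 125300 bits.
In bytes: 125300 / 8 = 15700 bytes.

15700 bytes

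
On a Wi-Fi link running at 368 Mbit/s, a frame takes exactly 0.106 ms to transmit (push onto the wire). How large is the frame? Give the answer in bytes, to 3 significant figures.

L = R × t_tx = 368000000 b/s × 0.000106 s = 39008 bits.
In bytes: 39008 / 8 = 4880 bytes.

4880 bytes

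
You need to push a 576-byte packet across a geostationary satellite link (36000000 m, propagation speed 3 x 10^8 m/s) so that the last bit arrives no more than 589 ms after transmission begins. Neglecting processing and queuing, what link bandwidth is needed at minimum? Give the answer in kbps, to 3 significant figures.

9.83 kbps

L = 4608 bits.
Propagation delay = 36000000 / 300000000 = 120 ms.
Transmission budget = 589 − 120 = 469 ms.
R ≥ L / t_tx = 4608 bits / 0.469 s = 9.83 kbps.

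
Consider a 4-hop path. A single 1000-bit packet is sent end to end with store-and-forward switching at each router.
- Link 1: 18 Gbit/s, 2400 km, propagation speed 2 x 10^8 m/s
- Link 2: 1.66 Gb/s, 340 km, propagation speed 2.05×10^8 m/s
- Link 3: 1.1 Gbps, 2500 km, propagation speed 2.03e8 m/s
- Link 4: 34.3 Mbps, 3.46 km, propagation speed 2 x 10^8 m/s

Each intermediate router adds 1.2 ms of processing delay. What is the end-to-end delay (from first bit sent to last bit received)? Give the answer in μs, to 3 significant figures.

29600 μs

Transmission delays (L/R per hop): 0.0555556, 0.60241, 0.909091, 29.1545 μs; sum = 30.7216 μs.
Propagation delays (d/s per hop): 12000, 1658.54, 12315.3, 17.3 μs; sum = 25991.1 μs.
Processing at 3 router(s): 3 × 1.2 ms = 3600 μs.
End-to-end = 29600 μs.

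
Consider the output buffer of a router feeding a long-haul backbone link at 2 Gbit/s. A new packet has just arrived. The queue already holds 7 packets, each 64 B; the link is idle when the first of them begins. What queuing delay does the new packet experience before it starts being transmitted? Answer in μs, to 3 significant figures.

1.79 μs

Each queued packet: L/R = 512/2000000000 = 0.256 μs.
7 queued → 1.792 μs.
Queuing delay = 1.79 μs.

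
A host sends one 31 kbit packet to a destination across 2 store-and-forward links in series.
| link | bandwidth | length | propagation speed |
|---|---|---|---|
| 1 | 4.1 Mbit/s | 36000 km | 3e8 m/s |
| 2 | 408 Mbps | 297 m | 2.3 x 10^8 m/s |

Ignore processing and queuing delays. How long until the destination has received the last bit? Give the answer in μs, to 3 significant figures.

L = 31000 bits.
Transmission delays (L/R per hop): 7560.98, 75.9804 μs; sum = 7636.96 μs.
Propagation delays (d/s per hop): 120000, 1.2913 μs; sum = 120001 μs.
End-to-end = 128000 μs.

128000 μs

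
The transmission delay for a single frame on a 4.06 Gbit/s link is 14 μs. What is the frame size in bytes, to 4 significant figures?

7105 bytes

L = R × t_tx = 4.06e+09 b/s × 1.4e-05 s = 56840 bits.
In bytes: 56840 / 8 = 7105 bytes.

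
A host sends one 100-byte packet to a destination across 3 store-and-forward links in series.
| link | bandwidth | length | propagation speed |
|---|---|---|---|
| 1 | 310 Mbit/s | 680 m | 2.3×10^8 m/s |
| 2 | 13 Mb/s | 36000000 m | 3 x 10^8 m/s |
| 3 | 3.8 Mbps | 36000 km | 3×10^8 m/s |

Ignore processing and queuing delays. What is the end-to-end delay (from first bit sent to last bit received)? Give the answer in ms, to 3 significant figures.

240 ms

L = 100 × 8 = 800 bits.
Transmission delays (L/R per hop): 0.00258065, 0.0615385, 0.210526 ms; sum = 0.274645 ms.
Propagation delays (d/s per hop): 0.00295652, 120, 120 ms; sum = 240.003 ms.
End-to-end = 240 ms.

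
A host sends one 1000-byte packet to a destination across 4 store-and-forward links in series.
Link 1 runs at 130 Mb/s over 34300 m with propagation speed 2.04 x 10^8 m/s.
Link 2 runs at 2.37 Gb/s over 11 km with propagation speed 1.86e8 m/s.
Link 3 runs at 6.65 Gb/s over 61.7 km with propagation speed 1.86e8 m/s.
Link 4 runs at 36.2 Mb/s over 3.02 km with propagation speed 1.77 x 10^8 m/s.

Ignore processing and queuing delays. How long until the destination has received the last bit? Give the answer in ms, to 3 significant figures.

0.863 ms

L = 1000 × 8 = 8000 bits.
Transmission delays (L/R per hop): 0.0615385, 0.00337553, 0.00120301, 0.220994 ms; sum = 0.287111 ms.
Propagation delays (d/s per hop): 0.168137, 0.0591398, 0.33172, 0.0170621 ms; sum = 0.57606 ms.
End-to-end = 0.863 ms.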